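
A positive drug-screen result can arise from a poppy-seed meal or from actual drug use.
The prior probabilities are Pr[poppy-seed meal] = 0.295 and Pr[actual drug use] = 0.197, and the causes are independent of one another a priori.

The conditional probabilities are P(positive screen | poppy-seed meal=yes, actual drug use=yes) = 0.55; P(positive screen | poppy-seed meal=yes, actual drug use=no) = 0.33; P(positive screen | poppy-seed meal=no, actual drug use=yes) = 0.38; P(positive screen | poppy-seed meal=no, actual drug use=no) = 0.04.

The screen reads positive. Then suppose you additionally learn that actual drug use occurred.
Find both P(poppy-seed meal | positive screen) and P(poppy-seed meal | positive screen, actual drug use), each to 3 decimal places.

P(poppy-seed meal | positive screen) ≈ 0.594; P(poppy-seed meal | positive screen, actual drug use) ≈ 0.377

Weight on poppy-seed meal=true, given the evidence: 0.078172 + 0.031963 = 0.110135
Denominator P(positive screen): 0.04×0.705×0.803 + 0.38×0.705×0.197 + 0.33×0.295×0.803 + 0.55×0.295×0.197 = 0.185556
Posterior = 0.110135 / 0.185556 ≈ 0.594

Now also conditioning on actual drug use=true:
Numerator (weight on configurations with poppy-seed meal): 0.55·0.295 = 0.162250
Denominator P(positive screen | actual drug use): 0.38·0.705 + 0.55·0.295 = 0.430150
Posterior = 0.162250 / 0.430150 ≈ 0.377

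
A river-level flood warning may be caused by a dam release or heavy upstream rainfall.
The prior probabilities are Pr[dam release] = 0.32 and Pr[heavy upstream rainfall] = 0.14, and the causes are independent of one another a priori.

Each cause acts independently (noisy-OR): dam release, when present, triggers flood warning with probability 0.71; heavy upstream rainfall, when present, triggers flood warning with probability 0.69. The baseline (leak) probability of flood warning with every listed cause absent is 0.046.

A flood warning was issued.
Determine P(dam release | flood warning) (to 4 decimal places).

P(dam release | flood warning) ≈ 0.7187

Under noisy-OR, P(flood warning | causes) = 1 − (1−0.046)·∏(1−qᵢ) over the active causes.
Numerator (weight on configurations with dam release): 0.199063 + 0.040958 = 0.240021
Normalizer over all consistent configurations: 0.046·0.68·0.86 + 0.70426·0.68·0.14 + 0.72334·0.32·0.86 + 0.914235·0.32·0.14 = 0.333968
Posterior = 0.240021 / 0.333968 ≈ 0.7187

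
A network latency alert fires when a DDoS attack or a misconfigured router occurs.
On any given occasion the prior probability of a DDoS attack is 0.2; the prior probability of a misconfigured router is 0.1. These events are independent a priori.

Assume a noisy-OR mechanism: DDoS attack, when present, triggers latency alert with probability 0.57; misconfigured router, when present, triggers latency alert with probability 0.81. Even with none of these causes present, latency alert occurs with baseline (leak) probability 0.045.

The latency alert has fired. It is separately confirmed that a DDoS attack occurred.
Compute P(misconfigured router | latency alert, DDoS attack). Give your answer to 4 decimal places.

P(misconfigured router | latency alert, DDoS attack) ≈ 0.1481

Under noisy-OR, P(latency alert | causes) = 1 − (1−0.045)·∏(1−qᵢ) over the active causes.
P(latency alert | DDoS attack) = 0.58935*0.9 + 0.921976*0.1 = 0.530415 + 0.092198 = 0.622613
Restricting to configurations with misconfigured router present: 0.921976*0.1 = 0.092198.
Hence the posterior is 0.092198/0.622613 ≈ 0.1481.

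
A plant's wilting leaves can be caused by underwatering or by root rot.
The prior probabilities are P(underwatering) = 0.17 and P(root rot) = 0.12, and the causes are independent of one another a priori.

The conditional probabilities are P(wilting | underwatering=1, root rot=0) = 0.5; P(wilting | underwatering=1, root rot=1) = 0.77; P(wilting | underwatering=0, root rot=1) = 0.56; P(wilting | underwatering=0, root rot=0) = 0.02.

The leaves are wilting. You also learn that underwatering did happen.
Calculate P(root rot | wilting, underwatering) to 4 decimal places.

P(wilting | underwatering) = 0.5·0.88 + 0.77·0.12 = 0.440000 + 0.092400 = 0.532400
Of this, 0.092400 comes from 0.77·0.12 (the root rot=true cases).
Hence the posterior is 0.092400/0.532400 ≈ 0.1736.

P(root rot | wilting, underwatering) ≈ 0.1736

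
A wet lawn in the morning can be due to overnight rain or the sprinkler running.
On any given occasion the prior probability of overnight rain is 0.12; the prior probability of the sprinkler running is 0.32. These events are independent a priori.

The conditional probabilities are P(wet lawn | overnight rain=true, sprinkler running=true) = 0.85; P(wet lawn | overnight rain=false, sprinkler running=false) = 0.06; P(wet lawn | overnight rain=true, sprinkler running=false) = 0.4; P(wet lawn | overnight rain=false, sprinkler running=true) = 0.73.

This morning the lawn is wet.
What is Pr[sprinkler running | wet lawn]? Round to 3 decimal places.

Weight on sprinkler running=true, given the evidence: 0.205568 + 0.032640 = 0.238208
The normalizing constant is 0.06·0.88·0.68 + 0.73·0.88·0.32 + 0.4·0.12·0.68 + 0.85·0.12·0.32 = 0.306752
Posterior = 0.238208 / 0.306752 ≈ 0.777

Pr[sprinkler running | wet lawn] ≈ 0.777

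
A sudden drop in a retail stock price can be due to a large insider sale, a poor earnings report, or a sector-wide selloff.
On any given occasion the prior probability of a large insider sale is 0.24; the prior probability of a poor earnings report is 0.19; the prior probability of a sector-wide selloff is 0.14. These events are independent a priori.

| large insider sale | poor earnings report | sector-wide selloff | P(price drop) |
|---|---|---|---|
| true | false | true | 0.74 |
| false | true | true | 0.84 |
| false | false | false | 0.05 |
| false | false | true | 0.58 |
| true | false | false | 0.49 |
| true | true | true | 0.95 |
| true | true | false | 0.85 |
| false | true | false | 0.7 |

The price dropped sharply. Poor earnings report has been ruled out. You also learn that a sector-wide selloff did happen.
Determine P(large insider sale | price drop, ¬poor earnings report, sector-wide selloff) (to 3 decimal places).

P(large insider sale | price drop, ¬poor earnings report, sector-wide selloff) ≈ 0.287

By total probability over both values of large insider sale:
  P(price drop | ¬poor earnings report, sector-wide selloff) = 0.58*0.76 + 0.74*0.24
        = 0.440800 + 0.177600 = 0.618400
Configurations with large insider sale contribute 0.177600, so
  P(large insider sale | price drop, ¬poor earnings report, sector-wide selloff) = 0.177600 / 0.618400 ≈ 0.287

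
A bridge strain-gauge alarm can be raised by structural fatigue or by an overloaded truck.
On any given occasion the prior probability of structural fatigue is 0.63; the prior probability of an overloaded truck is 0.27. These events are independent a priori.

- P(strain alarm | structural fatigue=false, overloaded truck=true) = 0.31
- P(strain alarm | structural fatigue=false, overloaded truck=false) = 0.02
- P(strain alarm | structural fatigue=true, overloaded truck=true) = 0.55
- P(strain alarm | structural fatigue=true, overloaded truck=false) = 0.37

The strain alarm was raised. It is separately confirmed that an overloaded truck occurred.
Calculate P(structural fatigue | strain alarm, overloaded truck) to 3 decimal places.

Sum P(strain alarm|·) weighted by the priors over both values of structural fatigue:
  P(strain alarm | overloaded truck) = 0.31×0.37 + 0.55×0.63
        = 0.114700 + 0.346500 = 0.461200
Configurations with structural fatigue contribute 0.346500, so
  P(structural fatigue | strain alarm, overloaded truck) = 0.346500 / 0.461200 ≈ 0.751

P(structural fatigue | strain alarm, overloaded truck) ≈ 0.751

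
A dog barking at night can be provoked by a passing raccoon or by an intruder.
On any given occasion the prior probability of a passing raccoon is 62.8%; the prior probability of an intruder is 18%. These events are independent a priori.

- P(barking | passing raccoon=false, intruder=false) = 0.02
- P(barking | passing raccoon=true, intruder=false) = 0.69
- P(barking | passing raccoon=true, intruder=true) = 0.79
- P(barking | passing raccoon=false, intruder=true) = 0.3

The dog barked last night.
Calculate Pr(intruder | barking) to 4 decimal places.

Weight on intruder=true, given the evidence: 0.020088 + 0.089302 = 0.109390
Normalizer over all consistent configurations: 0.02*0.372*0.82 + 0.3*0.372*0.18 + 0.69*0.628*0.82 + 0.79*0.628*0.18 = 0.470813
Posterior = 0.109390 / 0.470813 ≈ 0.2323

Pr(intruder | barking) ≈ 0.2323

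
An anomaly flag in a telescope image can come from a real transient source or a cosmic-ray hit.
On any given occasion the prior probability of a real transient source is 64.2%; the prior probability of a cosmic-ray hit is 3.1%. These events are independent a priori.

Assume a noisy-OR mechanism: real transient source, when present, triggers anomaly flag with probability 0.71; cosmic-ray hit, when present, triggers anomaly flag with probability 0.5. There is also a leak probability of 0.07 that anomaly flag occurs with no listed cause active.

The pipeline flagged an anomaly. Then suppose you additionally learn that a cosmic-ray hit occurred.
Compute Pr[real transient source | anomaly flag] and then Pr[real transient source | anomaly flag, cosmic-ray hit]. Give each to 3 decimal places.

Pr[real transient source | anomaly flag] ≈ 0.940; Pr[real transient source | anomaly flag, cosmic-ray hit] ≈ 0.744

Under noisy-OR, P(anomaly flag | causes) = 1 − (1−0.07)·∏(1−qᵢ) over the active causes.
By total probability over the 4 (real transient source, cosmic-ray hit) configurations:
  P(anomaly flag) = 0.07·0.358·0.969 + 0.535·0.358·0.031 + 0.7303·0.642·0.969 + 0.86515·0.642·0.031
        = 0.024283 + 0.005937 + 0.454318 + 0.017218 = 0.501756
The terms with real transient source present sum to 0.471536, so
  P(real transient source | anomaly flag) = 0.471536 / 0.501756 ≈ 0.940

Now condition on the additional information:
P(anomaly flag | cosmic-ray hit) = 0.535·0.358 + 0.86515·0.642 = 0.191530 + 0.555426 = 0.746956
The real transient source-present share is 0.86515·0.642 = 0.555426.
So P(real transient source | anomaly flag, cosmic-ray hit) = 0.555426/0.746956 ≈ 0.744.
— cosmic-ray hit explains away the evidence for real transient source.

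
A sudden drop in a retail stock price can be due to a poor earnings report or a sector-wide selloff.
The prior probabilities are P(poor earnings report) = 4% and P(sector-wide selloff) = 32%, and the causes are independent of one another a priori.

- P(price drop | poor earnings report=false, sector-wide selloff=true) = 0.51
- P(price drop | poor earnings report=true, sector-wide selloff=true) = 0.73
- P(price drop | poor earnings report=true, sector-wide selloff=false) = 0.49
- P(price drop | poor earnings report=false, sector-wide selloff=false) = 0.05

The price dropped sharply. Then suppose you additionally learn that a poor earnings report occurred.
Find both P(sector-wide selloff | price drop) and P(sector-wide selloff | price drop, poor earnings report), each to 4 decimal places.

Sum P(price drop|·) weighted by the priors over the 4 (poor earnings report, sector-wide selloff) configurations:
  P(price drop) = 0.05*0.96*0.68 + 0.51*0.96*0.32 + 0.49*0.04*0.68 + 0.73*0.04*0.32
        = 0.032640 + 0.156672 + 0.013328 + 0.009344 = 0.211984
The terms with sector-wide selloff present sum to 0.166016, so
  P(sector-wide selloff | price drop) = 0.166016 / 0.211984 ≈ 0.7832

Now also conditioning on poor earnings report=true:
Weight on sector-wide selloff=true, given the evidence: 0.73*0.32 = 0.233600
Denominator P(price drop | poor earnings report): 0.49*0.68 + 0.73*0.32 = 0.566800
Posterior = 0.233600 / 0.566800 ≈ 0.4121
Conditioning on poor earnings report lowers the posterior on sector-wide selloff: the classic explaining-away effect in a common-effect structure.

P(sector-wide selloff | price drop) ≈ 0.7832; P(sector-wide selloff | price drop, poor earnings report) ≈ 0.4121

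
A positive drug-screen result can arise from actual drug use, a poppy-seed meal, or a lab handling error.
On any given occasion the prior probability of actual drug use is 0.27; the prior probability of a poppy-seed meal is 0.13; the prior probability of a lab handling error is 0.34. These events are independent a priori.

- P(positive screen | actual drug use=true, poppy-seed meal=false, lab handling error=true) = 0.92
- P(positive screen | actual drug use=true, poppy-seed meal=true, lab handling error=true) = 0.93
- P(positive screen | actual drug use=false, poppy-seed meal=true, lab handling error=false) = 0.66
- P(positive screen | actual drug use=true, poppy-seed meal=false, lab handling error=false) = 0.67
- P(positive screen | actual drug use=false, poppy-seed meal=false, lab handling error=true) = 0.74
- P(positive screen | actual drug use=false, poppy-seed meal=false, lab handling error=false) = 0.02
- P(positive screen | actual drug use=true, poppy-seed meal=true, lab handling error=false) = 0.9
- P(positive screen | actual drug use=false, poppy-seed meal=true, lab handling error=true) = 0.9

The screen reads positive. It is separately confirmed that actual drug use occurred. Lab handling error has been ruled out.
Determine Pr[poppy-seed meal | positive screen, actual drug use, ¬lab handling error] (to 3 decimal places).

Sum P(positive screen|·) weighted by the priors over both values of poppy-seed meal:
  P(positive screen | actual drug use, ¬lab handling error) = 0.67·0.87 + 0.9·0.13
        = 0.582900 + 0.117000 = 0.699900
Configurations with poppy-seed meal contribute 0.117000, so
  P(poppy-seed meal | positive screen, actual drug use, ¬lab handling error) = 0.117000 / 0.699900 ≈ 0.167

Pr[poppy-seed meal | positive screen, actual drug use, ¬lab handling error] ≈ 0.167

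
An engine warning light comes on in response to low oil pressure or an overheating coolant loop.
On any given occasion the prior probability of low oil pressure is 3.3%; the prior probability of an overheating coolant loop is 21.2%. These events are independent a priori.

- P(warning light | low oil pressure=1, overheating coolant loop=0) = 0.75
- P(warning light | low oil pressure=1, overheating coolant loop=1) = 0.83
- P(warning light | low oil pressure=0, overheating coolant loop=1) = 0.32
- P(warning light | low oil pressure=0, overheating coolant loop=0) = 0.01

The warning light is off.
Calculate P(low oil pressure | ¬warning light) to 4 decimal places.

P(low oil pressure | ¬warning light) ≈ 0.0085

For the numerator, keep only low oil pressure=true terms: 0.006501 + 0.001189 = 0.007690
Denominator P(¬warning light): 0.99*0.967*0.788 + 0.68*0.967*0.212 + 0.25*0.033*0.788 + 0.17*0.033*0.212 = 0.901469
P(low oil pressure | ¬warning light) = 0.007690/0.901469 ≈ 0.0085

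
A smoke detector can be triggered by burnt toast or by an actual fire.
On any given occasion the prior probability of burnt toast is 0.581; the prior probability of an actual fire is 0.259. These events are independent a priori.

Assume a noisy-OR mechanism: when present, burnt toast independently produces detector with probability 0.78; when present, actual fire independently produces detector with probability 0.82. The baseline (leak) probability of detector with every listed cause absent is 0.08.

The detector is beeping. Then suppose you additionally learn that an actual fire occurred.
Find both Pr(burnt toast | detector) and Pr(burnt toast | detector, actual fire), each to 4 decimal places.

Under noisy-OR, P(detector | causes) = 1 − (1−0.08)·∏(1−qᵢ) over the active causes.
Sum P(detector|·) weighted by the priors over the 4 (burnt toast, actual fire) configurations:
  P(detector) = 0.08·0.419·0.741 + 0.8344·0.419·0.259 + 0.7976·0.581·0.741 + 0.963568·0.581·0.259
        = 0.024838 + 0.090550 + 0.343384 + 0.144997 = 0.603769
Configurations with burnt toast contribute 0.488381, so
  P(burnt toast | detector) = 0.488381 / 0.603769 ≈ 0.8089

Now also conditioning on actual fire=true:
For the numerator, keep only burnt toast=true terms: 0.963568*0.581 = 0.559833
The normalizing constant is 0.8344*0.419 + 0.963568*0.581 = 0.909447
P(burnt toast | detector, actual fire) = 0.559833/0.909447 ≈ 0.6156
This is intercausal reasoning (explaining away): once actual fire accounts for the detector, burnt toast becomes less likely.

Pr(burnt toast | detector) ≈ 0.8089; Pr(burnt toast | detector, actual fire) ≈ 0.6156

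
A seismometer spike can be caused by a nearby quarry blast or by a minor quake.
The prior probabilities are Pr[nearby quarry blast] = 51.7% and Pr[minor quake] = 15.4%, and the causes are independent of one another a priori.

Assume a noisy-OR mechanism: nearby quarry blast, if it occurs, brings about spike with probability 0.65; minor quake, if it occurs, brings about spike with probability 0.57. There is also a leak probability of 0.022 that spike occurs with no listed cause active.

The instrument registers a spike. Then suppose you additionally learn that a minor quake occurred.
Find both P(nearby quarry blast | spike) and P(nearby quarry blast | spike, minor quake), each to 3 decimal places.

P(nearby quarry blast | spike) ≈ 0.872; P(nearby quarry blast | spike, minor quake) ≈ 0.612

Under noisy-OR, P(spike | causes) = 1 − (1−0.022)·∏(1−qᵢ) over the active causes.
P(spike) = 0.022*0.483*0.846 + 0.57946*0.483*0.154 + 0.6577*0.517*0.846 + 0.852811*0.517*0.154 = 0.008990 + 0.043101 + 0.287666 + 0.067899 = 0.407656
Of this, 0.355565 comes from 0.287666 + 0.067899 (the nearby quarry blast=true cases).
Hence the posterior is 0.355565/0.407656 ≈ 0.872.

Now condition on the additional information:
P(spike | minor quake) = 0.57946×0.483 + 0.852811×0.517 = 0.279879 + 0.440903 = 0.720782
Restricting to configurations with nearby quarry blast present: 0.852811×0.517 = 0.440903.
P(nearby quarry blast | spike, minor quake) = 0.440903 / 0.720782 ≈ 0.612
— minor quake explains away the evidence for nearby quarry blast.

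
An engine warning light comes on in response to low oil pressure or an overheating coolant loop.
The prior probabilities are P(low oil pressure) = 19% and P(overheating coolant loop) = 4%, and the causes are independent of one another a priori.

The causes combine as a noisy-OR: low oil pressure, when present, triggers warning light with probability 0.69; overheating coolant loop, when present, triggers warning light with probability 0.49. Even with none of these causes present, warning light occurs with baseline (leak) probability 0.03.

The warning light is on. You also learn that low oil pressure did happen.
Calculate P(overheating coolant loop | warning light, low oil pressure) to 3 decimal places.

P(overheating coolant loop | warning light, low oil pressure) ≈ 0.048

Under noisy-OR, P(warning light | causes) = 1 − (1−0.03)·∏(1−qᵢ) over the active causes.
Sum P(warning light|·) weighted by the priors over both values of overheating coolant loop:
  P(warning light | low oil pressure) = 0.6993*0.96 + 0.846643*0.04
        = 0.671328 + 0.033866 = 0.705194
Configurations with overheating coolant loop contribute 0.033866, so
  P(overheating coolant loop | warning light, low oil pressure) = 0.033866 / 0.705194 ≈ 0.048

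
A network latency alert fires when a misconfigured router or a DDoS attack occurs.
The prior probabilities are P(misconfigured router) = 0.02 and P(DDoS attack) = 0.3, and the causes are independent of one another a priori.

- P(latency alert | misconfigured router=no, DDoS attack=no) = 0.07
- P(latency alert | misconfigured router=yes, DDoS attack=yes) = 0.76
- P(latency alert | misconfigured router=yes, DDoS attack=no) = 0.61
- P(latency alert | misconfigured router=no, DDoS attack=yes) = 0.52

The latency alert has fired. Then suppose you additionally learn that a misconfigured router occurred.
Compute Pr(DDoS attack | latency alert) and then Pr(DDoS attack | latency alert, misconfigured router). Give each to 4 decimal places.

By total probability over the 4 (misconfigured router, DDoS attack) configurations:
  P(latency alert) = 0.07·0.98·0.7 + 0.52·0.98·0.3 + 0.61·0.02·0.7 + 0.76·0.02·0.3
        = 0.048020 + 0.152880 + 0.008540 + 0.004560 = 0.214000
Keeping only the DDoS attack-present terms gives 0.157440, so
  P(DDoS attack | latency alert) = 0.157440 / 0.214000 ≈ 0.7357

With the extra evidence:
For the numerator, keep only DDoS attack=true terms: 0.76·0.3 = 0.228000
The normalizing constant is 0.61·0.7 + 0.76·0.3 = 0.655000
Posterior = 0.228000 / 0.655000 ≈ 0.3481
— misconfigured router explains away the evidence for DDoS attack.

Pr(DDoS attack | latency alert) ≈ 0.7357; Pr(DDoS attack | latency alert, misconfigured router) ≈ 0.3481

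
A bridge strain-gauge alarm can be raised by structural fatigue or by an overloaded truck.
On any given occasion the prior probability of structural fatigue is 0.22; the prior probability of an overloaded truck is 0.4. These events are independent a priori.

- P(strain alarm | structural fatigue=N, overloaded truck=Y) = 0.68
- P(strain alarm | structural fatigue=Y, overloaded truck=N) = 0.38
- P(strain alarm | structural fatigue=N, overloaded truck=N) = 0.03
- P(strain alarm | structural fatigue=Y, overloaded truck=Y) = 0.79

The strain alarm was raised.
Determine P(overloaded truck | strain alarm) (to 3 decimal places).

Enumerate the 4 (structural fatigue, overloaded truck) configurations and weight by the priors:
  P(strain alarm) = 0.03·0.78·0.6 + 0.68·0.78·0.4 + 0.38·0.22·0.6 + 0.79·0.22·0.4
        = 0.014040 + 0.212160 + 0.050160 + 0.069520 = 0.345880
Configurations with overloaded truck contribute 0.281680, so
  P(overloaded truck | strain alarm) = 0.281680 / 0.345880 ≈ 0.814

P(overloaded truck | strain alarm) ≈ 0.814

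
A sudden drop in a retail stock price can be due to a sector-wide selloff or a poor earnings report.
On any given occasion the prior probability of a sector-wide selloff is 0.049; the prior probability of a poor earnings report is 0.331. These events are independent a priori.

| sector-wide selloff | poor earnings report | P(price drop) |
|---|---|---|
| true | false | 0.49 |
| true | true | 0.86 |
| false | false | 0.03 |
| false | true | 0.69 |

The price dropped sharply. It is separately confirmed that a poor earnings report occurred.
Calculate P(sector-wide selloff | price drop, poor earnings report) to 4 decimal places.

By total probability over both values of sector-wide selloff:
  P(price drop | poor earnings report) = 0.69·0.951 + 0.86·0.049
        = 0.656190 + 0.042140 = 0.698330
Keeping only the sector-wide selloff-present terms gives 0.042140, so
  P(sector-wide selloff | price drop, poor earnings report) = 0.042140 / 0.698330 ≈ 0.0603

P(sector-wide selloff | price drop, poor earnings report) ≈ 0.0603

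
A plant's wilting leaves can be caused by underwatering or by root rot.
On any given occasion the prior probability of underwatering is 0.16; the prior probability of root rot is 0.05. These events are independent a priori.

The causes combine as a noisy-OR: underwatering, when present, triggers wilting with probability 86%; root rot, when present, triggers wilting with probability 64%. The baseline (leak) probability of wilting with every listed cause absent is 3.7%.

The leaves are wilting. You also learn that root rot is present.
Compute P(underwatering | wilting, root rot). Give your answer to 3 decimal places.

P(underwatering | wilting, root rot) ≈ 0.217

Under noisy-OR, P(wilting | causes) = 1 − (1−0.037)·∏(1−qᵢ) over the active causes.
Numerator (weight on configurations with underwatering): 0.951465×0.16 = 0.152234
Denominator P(wilting | root rot): 0.65332×0.84 + 0.951465×0.16 = 0.701023
Posterior = 0.152234 / 0.701023 ≈ 0.217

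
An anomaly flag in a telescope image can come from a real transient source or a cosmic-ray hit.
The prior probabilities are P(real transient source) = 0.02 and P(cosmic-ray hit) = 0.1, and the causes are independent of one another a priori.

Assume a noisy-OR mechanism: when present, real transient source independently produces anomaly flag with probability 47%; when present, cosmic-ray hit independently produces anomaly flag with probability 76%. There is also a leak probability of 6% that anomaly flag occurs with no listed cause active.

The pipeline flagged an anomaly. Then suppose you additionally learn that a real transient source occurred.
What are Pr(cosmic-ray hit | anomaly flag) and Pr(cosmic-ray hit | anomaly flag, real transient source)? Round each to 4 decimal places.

Pr(cosmic-ray hit | anomaly flag) ≈ 0.5562; Pr(cosmic-ray hit | anomaly flag, real transient source) ≈ 0.1631

Under noisy-OR, P(anomaly flag | causes) = 1 − (1−0.06)·∏(1−qᵢ) over the active causes.
For the numerator, keep only cosmic-ray hit=true terms: 0.075891 + 0.001761 = 0.077652
Normalizer over all consistent configurations: 0.06×0.98×0.9 + 0.7744×0.98×0.1 + 0.5018×0.02×0.9 + 0.880432×0.02×0.1 = 0.139604
Posterior = 0.077652 / 0.139604 ≈ 0.5562

Now also conditioning on real transient source=true:
Numerator (weight on configurations with cosmic-ray hit): 0.880432·0.1 = 0.088043
Normalizer over all consistent configurations: 0.5018·0.9 + 0.880432·0.1 = 0.539663
P(cosmic-ray hit | anomaly flag, real transient source) = 0.088043/0.539663 ≈ 0.1631
Conditioning on real transient source lowers the posterior on cosmic-ray hit: the classic explaining-away effect in a common-effect structure.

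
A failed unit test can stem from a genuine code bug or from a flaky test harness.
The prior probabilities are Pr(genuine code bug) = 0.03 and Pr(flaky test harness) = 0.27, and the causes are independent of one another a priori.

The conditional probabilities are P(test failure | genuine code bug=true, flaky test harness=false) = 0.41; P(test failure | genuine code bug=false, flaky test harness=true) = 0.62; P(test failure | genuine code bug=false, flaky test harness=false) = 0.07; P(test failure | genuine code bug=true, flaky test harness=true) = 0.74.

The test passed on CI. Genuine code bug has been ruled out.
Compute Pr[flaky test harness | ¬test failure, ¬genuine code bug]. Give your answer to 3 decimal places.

P(¬test failure | ¬genuine code bug) = 0.93·0.73 + 0.38·0.27 = 0.678900 + 0.102600 = 0.781500
Of this, 0.102600 comes from 0.38·0.27 (the flaky test harness=true cases).
P(flaky test harness | ¬test failure, ¬genuine code bug) = 0.102600 / 0.781500 ≈ 0.131

Pr[flaky test harness | ¬test failure, ¬genuine code bug] ≈ 0.131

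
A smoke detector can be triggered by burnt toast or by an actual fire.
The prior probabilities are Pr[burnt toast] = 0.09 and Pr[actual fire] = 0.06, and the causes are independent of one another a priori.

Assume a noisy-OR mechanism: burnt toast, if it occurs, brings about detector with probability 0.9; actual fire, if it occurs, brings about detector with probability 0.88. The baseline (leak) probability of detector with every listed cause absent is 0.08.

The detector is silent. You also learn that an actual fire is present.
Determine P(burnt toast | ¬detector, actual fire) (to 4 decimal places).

P(burnt toast | ¬detector, actual fire) ≈ 0.0098

Under noisy-OR, P(detector | causes) = 1 − (1−0.08)·∏(1−qᵢ) over the active causes.
Enumerate both values of burnt toast and weight by the priors:
  P(¬detector | actual fire) = 0.1104*0.91 + 0.01104*0.09
        = 0.100464 + 0.000994 = 0.101458
Keeping only the burnt toast-present terms gives 0.000994, so
  P(burnt toast | ¬detector, actual fire) = 0.000994 / 0.101458 ≈ 0.0098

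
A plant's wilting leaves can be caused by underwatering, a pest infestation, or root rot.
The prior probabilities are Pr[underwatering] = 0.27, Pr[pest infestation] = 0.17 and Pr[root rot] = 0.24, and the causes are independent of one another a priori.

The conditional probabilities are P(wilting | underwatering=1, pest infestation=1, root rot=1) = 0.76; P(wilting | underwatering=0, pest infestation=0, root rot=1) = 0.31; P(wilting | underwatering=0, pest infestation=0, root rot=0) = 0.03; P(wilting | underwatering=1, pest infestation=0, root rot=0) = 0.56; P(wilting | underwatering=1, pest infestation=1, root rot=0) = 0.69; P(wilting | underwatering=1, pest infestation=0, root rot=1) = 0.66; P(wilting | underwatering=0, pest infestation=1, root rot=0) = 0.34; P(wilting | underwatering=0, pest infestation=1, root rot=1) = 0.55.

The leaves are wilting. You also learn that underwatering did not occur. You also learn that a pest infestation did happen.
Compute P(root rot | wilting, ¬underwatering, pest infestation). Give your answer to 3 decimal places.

P(root rot | wilting, ¬underwatering, pest infestation) ≈ 0.338

Enumerate both values of root rot and weight by the priors:
  P(wilting | ¬underwatering, pest infestation) = 0.34·0.76 + 0.55·0.24
        = 0.258400 + 0.132000 = 0.390400
Keeping only the root rot-present terms gives 0.132000, so
  P(root rot | wilting, ¬underwatering, pest infestation) = 0.132000 / 0.390400 ≈ 0.338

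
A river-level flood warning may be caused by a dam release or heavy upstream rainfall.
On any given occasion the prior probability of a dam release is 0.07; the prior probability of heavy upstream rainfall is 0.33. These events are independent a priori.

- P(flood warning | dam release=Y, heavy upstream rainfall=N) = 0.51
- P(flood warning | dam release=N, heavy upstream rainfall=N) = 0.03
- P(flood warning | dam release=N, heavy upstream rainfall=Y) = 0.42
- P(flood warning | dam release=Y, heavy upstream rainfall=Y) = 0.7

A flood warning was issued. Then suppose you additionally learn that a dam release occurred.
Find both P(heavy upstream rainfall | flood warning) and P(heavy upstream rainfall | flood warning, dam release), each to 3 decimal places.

Sum P(flood warning|·) weighted by the priors over the 4 (dam release, heavy upstream rainfall) configurations:
  P(flood warning) = 0.03*0.93*0.67 + 0.42*0.93*0.33 + 0.51*0.07*0.67 + 0.7*0.07*0.33
        = 0.018693 + 0.128898 + 0.023919 + 0.016170 = 0.187680
Keeping only the heavy upstream rainfall-present terms gives 0.145068, so
  P(heavy upstream rainfall | flood warning) = 0.145068 / 0.187680 ≈ 0.773

With the extra evidence:
P(flood warning | dam release) = 0.51×0.67 + 0.7×0.33 = 0.341700 + 0.231000 = 0.572700
The heavy upstream rainfall-present share is 0.7×0.33 = 0.231000.
So P(heavy upstream rainfall | flood warning, dam release) = 0.231000/0.572700 ≈ 0.403.
This is intercausal reasoning (explaining away): once dam release accounts for the flood warning, heavy upstream rainfall becomes less likely.

P(heavy upstream rainfall | flood warning) ≈ 0.773; P(heavy upstream rainfall | flood warning, dam release) ≈ 0.403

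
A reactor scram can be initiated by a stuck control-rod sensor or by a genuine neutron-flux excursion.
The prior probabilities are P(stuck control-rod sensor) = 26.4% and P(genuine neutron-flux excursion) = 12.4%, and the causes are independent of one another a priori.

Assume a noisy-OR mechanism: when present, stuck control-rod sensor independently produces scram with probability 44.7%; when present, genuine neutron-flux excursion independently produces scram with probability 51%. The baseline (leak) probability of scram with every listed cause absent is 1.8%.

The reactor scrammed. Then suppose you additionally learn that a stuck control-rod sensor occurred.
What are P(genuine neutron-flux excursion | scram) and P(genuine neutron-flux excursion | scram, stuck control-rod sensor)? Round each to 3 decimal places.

Under noisy-OR, P(scram | causes) = 1 − (1−0.018)·∏(1−qᵢ) over the active causes.
P(scram) = 0.018·0.736·0.876 + 0.51882·0.736·0.124 + 0.456954·0.264·0.876 + 0.733907·0.264·0.124 = 0.011605 + 0.047350 + 0.105677 + 0.024025 = 0.188657
The genuine neutron-flux excursion-present share is 0.047350 + 0.024025 = 0.071375.
So P(genuine neutron-flux excursion | scram) = 0.071375/0.188657 ≈ 0.378.

Now also conditioning on stuck control-rod sensor=true:
Sum P(scram|·) weighted by the priors over both values of genuine neutron-flux excursion:
  P(scram | stuck control-rod sensor) = 0.456954×0.876 + 0.733907×0.124
        = 0.400292 + 0.091004 = 0.491296
Keeping only the genuine neutron-flux excursion-present terms gives 0.091004, so
  P(genuine neutron-flux excursion | scram, stuck control-rod sensor) = 0.091004 / 0.491296 ≈ 0.185

P(genuine neutron-flux excursion | scram) ≈ 0.378; P(genuine neutron-flux excursion | scram, stuck control-rod sensor) ≈ 0.185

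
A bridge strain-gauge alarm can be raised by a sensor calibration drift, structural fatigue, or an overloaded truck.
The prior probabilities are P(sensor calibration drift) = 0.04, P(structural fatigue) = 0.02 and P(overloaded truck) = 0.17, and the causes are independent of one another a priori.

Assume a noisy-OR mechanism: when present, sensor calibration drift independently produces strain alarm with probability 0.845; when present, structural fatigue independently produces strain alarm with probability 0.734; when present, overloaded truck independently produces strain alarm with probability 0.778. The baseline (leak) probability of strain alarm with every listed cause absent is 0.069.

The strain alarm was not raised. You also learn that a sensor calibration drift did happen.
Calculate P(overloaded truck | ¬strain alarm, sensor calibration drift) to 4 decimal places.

P(overloaded truck | ¬strain alarm, sensor calibration drift) ≈ 0.0435

Under noisy-OR, P(strain alarm | causes) = 1 − (1−0.069)·∏(1−qᵢ) over the active causes.
Sum P(¬strain alarm|·) weighted by the priors over the 4 (structural fatigue, overloaded truck) configurations:
  P(¬strain alarm | sensor calibration drift) = 0.144305·0.98·0.83 + 0.032036·0.98·0.17 + 0.038385·0.02·0.83 + 0.008521·0.02·0.17
        = 0.117378 + 0.005337 + 0.000637 + 0.000029 = 0.123381
Keeping only the overloaded truck-present terms gives 0.005366, so
  P(overloaded truck | ¬strain alarm, sensor calibration drift) = 0.005366 / 0.123381 ≈ 0.0435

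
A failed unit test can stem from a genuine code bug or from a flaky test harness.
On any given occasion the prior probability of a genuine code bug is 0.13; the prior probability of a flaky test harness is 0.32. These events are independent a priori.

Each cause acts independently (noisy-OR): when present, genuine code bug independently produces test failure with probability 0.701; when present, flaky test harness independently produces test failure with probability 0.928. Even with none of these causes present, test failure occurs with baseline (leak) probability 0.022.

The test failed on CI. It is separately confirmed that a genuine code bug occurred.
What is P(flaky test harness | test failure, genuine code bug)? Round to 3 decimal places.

Under noisy-OR, P(test failure | causes) = 1 − (1−0.022)·∏(1−qᵢ) over the active causes.
Sum P(test failure|·) weighted by the priors over both values of flaky test harness:
  P(test failure | genuine code bug) = 0.707578×0.68 + 0.978946×0.32
        = 0.481153 + 0.313263 = 0.794416
Configurations with flaky test harness contribute 0.313263, so
  P(flaky test harness | test failure, genuine code bug) = 0.313263 / 0.794416 ≈ 0.394

P(flaky test harness | test failure, genuine code bug) ≈ 0.394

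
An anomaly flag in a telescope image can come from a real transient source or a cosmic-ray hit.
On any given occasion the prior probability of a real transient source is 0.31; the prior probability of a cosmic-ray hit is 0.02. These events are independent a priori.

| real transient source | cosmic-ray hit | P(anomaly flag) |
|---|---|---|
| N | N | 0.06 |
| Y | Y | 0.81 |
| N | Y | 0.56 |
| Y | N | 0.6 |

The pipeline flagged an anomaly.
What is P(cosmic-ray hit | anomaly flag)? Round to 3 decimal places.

P(cosmic-ray hit | anomaly flag) ≈ 0.054

P(anomaly flag) = 0.06·0.69·0.98 + 0.56·0.69·0.02 + 0.6·0.31·0.98 + 0.81·0.31·0.02 = 0.040572 + 0.007728 + 0.182280 + 0.005022 = 0.235602
Restricting to configurations with cosmic-ray hit present: 0.007728 + 0.005022 = 0.012750.
So P(cosmic-ray hit | anomaly flag) = 0.012750/0.235602 ≈ 0.054.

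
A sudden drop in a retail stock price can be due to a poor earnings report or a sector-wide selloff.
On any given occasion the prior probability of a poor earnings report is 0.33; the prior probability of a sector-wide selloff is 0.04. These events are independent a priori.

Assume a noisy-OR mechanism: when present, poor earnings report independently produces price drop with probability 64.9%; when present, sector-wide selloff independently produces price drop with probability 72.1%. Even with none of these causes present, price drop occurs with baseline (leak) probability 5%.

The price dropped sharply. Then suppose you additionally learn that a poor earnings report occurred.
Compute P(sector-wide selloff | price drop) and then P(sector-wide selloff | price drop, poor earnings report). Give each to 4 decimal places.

Under noisy-OR, P(price drop | causes) = 1 − (1−0.05)·∏(1−qᵢ) over the active causes.
For the numerator, keep only sector-wide selloff=true terms: 0.019697 + 0.011972 = 0.031669
Normalizer over all consistent configurations: 0.05×0.67×0.96 + 0.73495×0.67×0.04 + 0.66655×0.33×0.96 + 0.906967×0.33×0.04 = 0.274992
P(sector-wide selloff | price drop) = 0.031669/0.274992 ≈ 0.1152

With the extra evidence:
Weight on sector-wide selloff=true, given the evidence: 0.906967×0.04 = 0.036279
Normalizer over all consistent configurations: 0.66655×0.96 + 0.906967×0.04 = 0.676167
P(sector-wide selloff | price drop, poor earnings report) = 0.036279/0.676167 ≈ 0.0537
— poor earnings report explains away the evidence for sector-wide selloff.

P(sector-wide selloff | price drop) ≈ 0.1152; P(sector-wide selloff | price drop, poor earnings report) ≈ 0.0537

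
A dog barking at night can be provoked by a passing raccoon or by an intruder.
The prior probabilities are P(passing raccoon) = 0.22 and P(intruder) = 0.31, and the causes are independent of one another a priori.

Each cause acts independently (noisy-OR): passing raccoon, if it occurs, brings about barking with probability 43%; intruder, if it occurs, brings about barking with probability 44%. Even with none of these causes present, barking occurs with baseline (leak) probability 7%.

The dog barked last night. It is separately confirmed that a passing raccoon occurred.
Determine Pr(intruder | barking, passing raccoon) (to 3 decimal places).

Under noisy-OR, P(barking | causes) = 1 − (1−0.07)·∏(1−qᵢ) over the active causes.
Weight on intruder=true, given the evidence: 0.703144*0.31 = 0.217975
Denominator P(barking | passing raccoon): 0.4699*0.69 + 0.703144*0.31 = 0.542206
P(intruder | barking, passing raccoon) = 0.217975/0.542206 ≈ 0.402

Pr(intruder | barking, passing raccoon) ≈ 0.402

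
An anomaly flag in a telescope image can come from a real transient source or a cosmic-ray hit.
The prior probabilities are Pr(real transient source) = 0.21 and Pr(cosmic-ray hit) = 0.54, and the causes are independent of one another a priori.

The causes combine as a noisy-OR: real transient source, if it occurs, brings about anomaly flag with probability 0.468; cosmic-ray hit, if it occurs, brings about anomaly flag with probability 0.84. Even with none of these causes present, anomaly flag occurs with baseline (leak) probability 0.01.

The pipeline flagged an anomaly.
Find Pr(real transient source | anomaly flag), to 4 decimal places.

Pr(real transient source | anomaly flag) ≈ 0.2920

Under noisy-OR, P(anomaly flag | causes) = 1 − (1−0.01)·∏(1−qᵢ) over the active causes.
For the numerator, keep only real transient source=true terms: 0.045723 + 0.103844 = 0.149567
Normalizer over all consistent configurations: 0.01×0.79×0.46 + 0.8416×0.79×0.54 + 0.47332×0.21×0.46 + 0.915731×0.21×0.54 = 0.512228
P(real transient source | anomaly flag) = 0.149567/0.512228 ≈ 0.2920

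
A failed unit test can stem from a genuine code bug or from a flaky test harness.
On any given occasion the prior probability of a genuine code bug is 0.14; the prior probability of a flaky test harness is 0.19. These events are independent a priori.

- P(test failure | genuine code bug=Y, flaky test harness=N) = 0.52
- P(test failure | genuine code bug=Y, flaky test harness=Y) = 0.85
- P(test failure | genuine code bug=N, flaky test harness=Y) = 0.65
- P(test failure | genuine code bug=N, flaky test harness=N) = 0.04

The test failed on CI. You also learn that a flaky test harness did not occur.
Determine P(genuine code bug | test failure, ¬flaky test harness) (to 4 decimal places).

P(genuine code bug | test failure, ¬flaky test harness) ≈ 0.6791

By total probability over both values of genuine code bug:
  P(test failure | ¬flaky test harness) = 0.04×0.86 + 0.52×0.14
        = 0.034400 + 0.072800 = 0.107200
Configurations with genuine code bug contribute 0.072800, so
  P(genuine code bug | test failure, ¬flaky test harness) = 0.072800 / 0.107200 ≈ 0.6791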